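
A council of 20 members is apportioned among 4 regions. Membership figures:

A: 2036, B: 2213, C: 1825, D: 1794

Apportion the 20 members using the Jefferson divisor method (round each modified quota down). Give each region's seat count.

A 5, B 6, C 5, D 4

Standard divisor 7868/20 ≈ 393.4; standard quotas: A 5.175, B 5.625, C 4.639, D 4.560.
Rounding down gives 5, 5, 4, 4 = 18 seats, so the divisor must be adjusted.
With modified divisor 362: modified quotas A 5.624, B 6.113, C 5.041, D 4.956.
Rounding down: A 5, B 6, C 5, D 4 (total 20).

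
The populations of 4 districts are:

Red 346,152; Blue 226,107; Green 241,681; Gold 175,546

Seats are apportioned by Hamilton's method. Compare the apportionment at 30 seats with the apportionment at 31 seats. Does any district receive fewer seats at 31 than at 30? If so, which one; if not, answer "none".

none

At 30 seats: Red 11, Blue 7, Green 7, Gold 5.
At 31 seats: Red 11, Blue 7, Green 8, Gold 5.
No district's allocation decreased.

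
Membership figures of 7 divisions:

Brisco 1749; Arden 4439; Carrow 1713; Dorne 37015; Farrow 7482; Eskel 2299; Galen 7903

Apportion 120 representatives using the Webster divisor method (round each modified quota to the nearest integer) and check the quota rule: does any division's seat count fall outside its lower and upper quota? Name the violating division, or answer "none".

Dorne

Standard quotas: Brisco 3.353, Arden 8.509, Carrow 3.284, Dorne 70.955, Farrow 14.342, Eskel 4.407, Galen 15.150.
Webster allocation: Brisco 3, Arden 9, Carrow 3, Dorne 72, Farrow 14, Eskel 4, Galen 15.
Dorne has quota 70.955 (lower 70, upper 71) but receives 72 — outside the quota interval.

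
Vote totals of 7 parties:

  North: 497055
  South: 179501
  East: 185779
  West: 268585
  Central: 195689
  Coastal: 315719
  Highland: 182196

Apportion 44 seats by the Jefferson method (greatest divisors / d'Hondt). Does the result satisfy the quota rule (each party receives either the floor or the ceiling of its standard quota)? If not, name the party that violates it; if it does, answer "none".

Standard quotas: North 11.987, South 4.329, East 4.480, West 6.477, Central 4.719, Coastal 7.614, Highland 4.394.
Jefferson allocation: North 12, South 4, East 4, West 7, Central 5, Coastal 8, Highland 4.
Every allocation lies between the lower and upper quota.

none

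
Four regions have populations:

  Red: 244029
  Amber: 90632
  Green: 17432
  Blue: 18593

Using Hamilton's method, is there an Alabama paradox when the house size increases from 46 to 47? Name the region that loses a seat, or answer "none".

At 46 seats: Red 30, Amber 11, Green 2, Blue 3.
At 47 seats: Red 31, Amber 12, Green 2, Blue 2.
Blue drops from 3 to 2.

Blue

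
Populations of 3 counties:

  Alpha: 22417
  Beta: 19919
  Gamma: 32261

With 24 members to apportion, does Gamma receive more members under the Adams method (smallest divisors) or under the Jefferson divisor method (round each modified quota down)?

Adams: Alpha 7, Beta 7, Gamma 10.
Jefferson: Alpha 7, Beta 6, Gamma 11.
Gamma gets 10 under Adams and 11 under Jefferson.

Jefferson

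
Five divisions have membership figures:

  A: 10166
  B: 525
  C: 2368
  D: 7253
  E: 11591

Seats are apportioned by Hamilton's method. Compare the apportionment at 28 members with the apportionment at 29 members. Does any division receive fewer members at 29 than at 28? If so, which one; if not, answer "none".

B

At 28 seats: A 9, B 1, C 2, D 6, E 10.
At 29 seats: A 9, B 0, C 2, D 7, E 11.
B drops from 1 to 0.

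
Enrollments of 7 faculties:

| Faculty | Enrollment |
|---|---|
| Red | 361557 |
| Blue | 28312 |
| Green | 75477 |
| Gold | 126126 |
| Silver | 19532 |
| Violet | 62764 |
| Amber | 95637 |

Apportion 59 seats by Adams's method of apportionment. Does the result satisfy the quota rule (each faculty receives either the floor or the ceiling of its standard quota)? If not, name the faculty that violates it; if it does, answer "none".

Red

Standard quotas: Red 27.725, Blue 2.171, Green 5.788, Gold 9.672, Silver 1.498, Violet 4.813, Amber 7.334.
Adams allocation: Red 26, Blue 3, Green 6, Gold 10, Silver 2, Violet 5, Amber 7.
Red has quota 27.725 (lower 27, upper 28) but receives 26 — outside the quota interval.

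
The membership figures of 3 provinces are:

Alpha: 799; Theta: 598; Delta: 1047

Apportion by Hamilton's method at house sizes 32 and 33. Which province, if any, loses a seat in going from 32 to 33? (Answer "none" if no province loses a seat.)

At 32 seats: Alpha 10, Theta 8, Delta 14.
At 33 seats: Alpha 11, Theta 8, Delta 14.
No province's allocation decreased.

none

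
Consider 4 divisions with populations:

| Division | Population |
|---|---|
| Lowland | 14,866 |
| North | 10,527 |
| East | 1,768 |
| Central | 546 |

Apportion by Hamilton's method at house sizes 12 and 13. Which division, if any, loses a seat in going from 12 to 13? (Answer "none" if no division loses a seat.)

At 12 seats: Lowland 6, North 5, East 1, Central 0.
At 13 seats: Lowland 7, North 5, East 1, Central 0.
No division's allocation decreased.

none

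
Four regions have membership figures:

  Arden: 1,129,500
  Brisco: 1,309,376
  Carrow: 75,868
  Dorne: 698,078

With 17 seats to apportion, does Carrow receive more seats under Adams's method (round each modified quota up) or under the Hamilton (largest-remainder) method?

Adams: Arden 6, Brisco 6, Carrow 1, Dorne 4.
Hamilton: Arden 6, Brisco 7, Carrow 0, Dorne 4.
Carrow gets 1 under Adams and 0 under Hamilton.

Adams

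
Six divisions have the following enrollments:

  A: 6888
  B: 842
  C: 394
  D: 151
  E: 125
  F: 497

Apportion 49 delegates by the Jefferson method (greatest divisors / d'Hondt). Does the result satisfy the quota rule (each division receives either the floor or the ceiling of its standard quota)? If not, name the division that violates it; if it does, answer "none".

Standard quotas: A 37.935, B 4.637, C 2.170, D 0.832, E 0.688, F 2.737.
Jefferson allocation: A 40, B 5, C 2, D 0, E 0, F 2.
A has quota 37.935 (lower 37, upper 38) but receives 40 — outside the quota interval.

A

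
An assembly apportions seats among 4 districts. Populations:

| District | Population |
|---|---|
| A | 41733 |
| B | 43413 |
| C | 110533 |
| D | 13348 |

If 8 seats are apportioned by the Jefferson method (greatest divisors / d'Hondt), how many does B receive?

Standard divisor 209027/8 ≈ 26128.375; standard quotas: A 1.597, B 1.662, C 4.230, D 0.511.
Rounding down gives 1, 1, 4, 0 = 6 seats, so the divisor must be adjusted.
With modified divisor 21300: modified quotas A 1.959, B 2.038, C 5.189, D 0.627.
Rounding down: A 1, B 2, C 5, D 0 (total 8).
B receives 2.

2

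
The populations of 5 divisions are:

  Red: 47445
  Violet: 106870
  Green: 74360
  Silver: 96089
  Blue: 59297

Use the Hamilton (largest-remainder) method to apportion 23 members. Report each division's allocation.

Red 3, Violet 6, Green 4, Silver 6, Blue 4

Total 384061; standard divisor 384061/23 ≈ 16698.304.
Standard quotas: Red 2.8413, Violet 6.4001, Green 4.4531, Silver 5.7544, Blue 3.5511.
Lower quotas: Red 2, Violet 6, Green 4, Silver 5, Blue 3 (sum 20, leaving 3 seats).
Remainders in descending order: Red 0.8413, Silver 0.7544, Blue 0.5511, Green 0.4531, Violet 0.4001.
The surplus seats go to Red, Silver, Blue.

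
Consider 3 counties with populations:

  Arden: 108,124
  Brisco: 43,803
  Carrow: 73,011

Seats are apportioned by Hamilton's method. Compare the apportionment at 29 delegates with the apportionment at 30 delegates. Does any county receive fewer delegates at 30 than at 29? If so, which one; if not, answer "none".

At 29 seats: Arden 14, Brisco 6, Carrow 9.
At 30 seats: Arden 14, Brisco 6, Carrow 10.
No county's allocation decreased.

none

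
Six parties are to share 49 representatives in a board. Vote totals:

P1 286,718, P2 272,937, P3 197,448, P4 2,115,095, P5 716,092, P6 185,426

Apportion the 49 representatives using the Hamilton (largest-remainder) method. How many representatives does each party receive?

Standard divisor: 3773716 ÷ 49 ≈ 77014.612.
Standard quotas: P1 3.7229, P2 3.5440, P3 2.5638, P4 27.4636, P5 9.2981, P6 2.4077.
Lower quotas: P1 3, P2 3, P3 2, P4 27, P5 9, P6 2 (sum 46, leaving 3 seats).
Remainders in descending order: P1 0.7229, P3 0.5638, P2 0.5440, P4 0.4636, P6 0.4077, P5 0.2981.
The surplus seats go to P1, P3, P2.

P1: 4; P2: 4; P3: 3; P4: 27; P5: 9; P6: 2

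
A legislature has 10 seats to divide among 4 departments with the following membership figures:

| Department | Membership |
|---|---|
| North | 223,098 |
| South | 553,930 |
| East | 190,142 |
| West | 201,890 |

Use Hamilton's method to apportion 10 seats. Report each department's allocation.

The standard divisor is 1169060/10 = 116906.
Standard quotas: North 1.9084, South 4.7383, East 1.6265, West 1.7269.
Lower quotas: North 1, South 4, East 1, West 1 (sum 7, leaving 3 seats).
Remainders in descending order: North 0.9084, South 0.7383, West 0.7269, East 0.6265.
Largest remainders: North, South, West receive the extra seats.

North=2, South=5, East=1, West=2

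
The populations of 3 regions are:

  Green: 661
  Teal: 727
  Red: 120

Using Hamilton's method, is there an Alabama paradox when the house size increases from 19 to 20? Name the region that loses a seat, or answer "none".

At 19 seats: Green 8, Teal 9, Red 2.
At 20 seats: Green 9, Teal 10, Red 1.
Red drops from 2 to 1.

Red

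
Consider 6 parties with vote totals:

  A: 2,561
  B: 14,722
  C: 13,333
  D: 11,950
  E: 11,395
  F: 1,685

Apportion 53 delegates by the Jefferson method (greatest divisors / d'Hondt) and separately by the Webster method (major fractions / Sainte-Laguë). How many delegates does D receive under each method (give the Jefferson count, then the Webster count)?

12 and 11

Jefferson: A 2, B 14, C 13, D 12, E 11, F 1.
Webster: A 2, B 14, C 13, D 11, E 11, F 2.
D gets 12 under Jefferson and 11 under Webster.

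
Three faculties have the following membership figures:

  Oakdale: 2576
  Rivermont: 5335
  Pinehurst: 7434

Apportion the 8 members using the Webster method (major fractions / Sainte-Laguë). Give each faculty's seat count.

Standard divisor 15345/8 ≈ 1918.125; standard quotas: Oakdale 1.343, Rivermont 2.781, Pinehurst 3.876.
Rounding to the nearest integer gives Oakdale 1, Rivermont 3, Pinehurst 4 — total 8, matching the house size, so no adjustment is needed.

Oakdale 1, Rivermont 3, Pinehurst 4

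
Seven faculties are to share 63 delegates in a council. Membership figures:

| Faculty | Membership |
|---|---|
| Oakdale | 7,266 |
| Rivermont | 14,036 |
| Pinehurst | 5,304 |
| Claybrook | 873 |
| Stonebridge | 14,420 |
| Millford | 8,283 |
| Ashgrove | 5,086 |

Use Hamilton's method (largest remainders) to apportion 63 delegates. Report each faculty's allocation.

Standard divisor: 55268 ÷ 63 ≈ 877.27.
Standard quotas: Oakdale 8.2825, Rivermont 15.9996, Pinehurst 6.0460, Claybrook 0.9951, Stonebridge 16.4374, Millford 9.4418, Ashgrove 5.7975.
Lower quotas: Oakdale 8, Rivermont 15, Pinehurst 6, Claybrook 0, Stonebridge 16, Millford 9, Ashgrove 5 (sum 59, leaving 4 seats).
Remainders in descending order: Rivermont 0.9996, Claybrook 0.9951, Ashgrove 0.7975, Millford 0.4418, Stonebridge 0.4374, Oakdale 0.2825, Pinehurst 0.0460.
Largest remainders: Rivermont, Claybrook, Ashgrove, Millford receive the extra seats.

Oakdale: 8, Rivermont: 16, Pinehurst: 6, Claybrook: 1, Stonebridge: 16, Millford: 10, Ashgrove: 6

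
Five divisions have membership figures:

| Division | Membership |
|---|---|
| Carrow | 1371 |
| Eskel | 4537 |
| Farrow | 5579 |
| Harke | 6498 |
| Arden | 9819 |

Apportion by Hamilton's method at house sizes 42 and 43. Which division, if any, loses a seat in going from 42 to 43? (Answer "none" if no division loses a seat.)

none

At 42 seats: Carrow 2, Eskel 7, Farrow 8, Harke 10, Arden 15.
At 43 seats: Carrow 2, Eskel 7, Farrow 9, Harke 10, Arden 15.
No division's allocation decreased.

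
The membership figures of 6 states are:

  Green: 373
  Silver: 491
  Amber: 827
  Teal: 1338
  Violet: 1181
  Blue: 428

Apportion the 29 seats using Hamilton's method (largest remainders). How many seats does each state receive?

Total 4638; standard divisor 4638/29 ≈ 159.931.
Standard quotas: Green 2.332, Silver 3.070, Amber 5.171, Teal 8.366, Violet 7.384, Blue 2.676.
Lower quotas: Green 2, Silver 3, Amber 5, Teal 8, Violet 7, Blue 2 (sum 27, leaving 2 seats).
Remainders in descending order: Blue 0.676, Violet 0.384, Teal 0.366, Green 0.332, Amber 0.171, Silver 0.070.
The surplus seats go to Blue, Violet.

Green 2, Silver 3, Amber 5, Teal 8, Violet 8, Blue 3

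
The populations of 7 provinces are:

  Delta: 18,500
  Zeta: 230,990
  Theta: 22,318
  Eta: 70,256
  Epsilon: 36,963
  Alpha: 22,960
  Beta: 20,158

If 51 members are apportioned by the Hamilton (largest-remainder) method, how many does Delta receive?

Total 422145; standard divisor 422145/51 ≈ 8277.353.
Standard quotas: Delta 2.2350, Zeta 27.9063, Theta 2.6963, Eta 8.4877, Epsilon 4.4656, Alpha 2.7738, Beta 2.4353.
Lower quotas: Delta 2, Zeta 27, Theta 2, Eta 8, Epsilon 4, Alpha 2, Beta 2 (sum 47, leaving 4 seats).
Remainders in descending order: Zeta 0.9063, Alpha 0.7738, Theta 0.6963, Eta 0.4877, Epsilon 0.4656, Beta 0.4353, Delta 0.2350.
The surplus seats go to Zeta, Alpha, Theta, Eta.
Delta receives 2.

2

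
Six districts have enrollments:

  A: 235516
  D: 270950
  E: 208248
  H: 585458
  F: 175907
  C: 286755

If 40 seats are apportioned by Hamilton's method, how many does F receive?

Total 1762834; standard divisor 1762834/40 ≈ 44070.85.
Standard quotas: A 5.3440, D 6.1481, E 4.7253, H 13.2845, F 3.9915, C 6.5067.
Lower quotas: A 5, D 6, E 4, H 13, F 3, C 6 (sum 37, leaving 3 seats).
Remainders in descending order: F 0.9915, E 0.7253, C 0.5067, A 0.3440, H 0.2845, D 0.1481.
The surplus seats go to F, E, C.
F receives 4.

4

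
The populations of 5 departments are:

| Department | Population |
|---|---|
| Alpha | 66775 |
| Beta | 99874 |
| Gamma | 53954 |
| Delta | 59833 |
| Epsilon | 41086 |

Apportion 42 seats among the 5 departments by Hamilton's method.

The standard divisor is 321522/42 ≈ 7655.286.
Standard quotas: Alpha 8.7227, Beta 13.0464, Gamma 7.0479, Delta 7.8159, Epsilon 5.3670.
Lower quotas: Alpha 8, Beta 13, Gamma 7, Delta 7, Epsilon 5 (sum 40, leaving 2 seats).
Remainders in descending order: Delta 0.8159, Alpha 0.7227, Epsilon 0.3670, Gamma 0.0479, Beta 0.0464.
Largest remainders: Delta, Alpha receive the extra seats.

Alpha: 9; Beta: 13; Gamma: 7; Delta: 8; Epsilon: 5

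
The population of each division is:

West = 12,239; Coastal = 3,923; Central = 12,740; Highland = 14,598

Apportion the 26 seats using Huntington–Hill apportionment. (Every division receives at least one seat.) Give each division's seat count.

West 7, Coastal 2, Central 8, Highland 9

With divisor 1669: modified quotas West 7.333, Coastal 2.351, Central 7.633, Highland 8.747.
Geometric-mean thresholds: West √(7·8)=7.483, Coastal √(2·3)=2.449, Central √(7·8)=7.483, Highland √(8·9)=8.485.
Each quota rounded against its threshold gives West 7, Coastal 2, Central 8, Highland 9 (total 26).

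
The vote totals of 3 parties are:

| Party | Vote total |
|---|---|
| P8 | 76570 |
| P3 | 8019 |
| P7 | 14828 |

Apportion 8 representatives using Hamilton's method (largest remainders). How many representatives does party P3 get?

1

Standard divisor: 99417 ÷ 8 ≈ 12427.125.
Standard quotas: P8 6.1615, P3 0.6453, P7 1.1932.
Lower quotas: P8 6, P3 0, P7 1 (sum 7, leaving 1 seat).
Remainders in descending order: P3 0.6453, P7 0.1932, P8 0.1615.
Largest remainder: P3 receives the extra seat.
P3 receives 1.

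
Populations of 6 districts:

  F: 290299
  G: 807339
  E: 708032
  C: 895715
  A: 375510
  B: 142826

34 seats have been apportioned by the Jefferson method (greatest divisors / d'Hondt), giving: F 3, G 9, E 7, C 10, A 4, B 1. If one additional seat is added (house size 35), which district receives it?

Priority for the next seat is population ÷ (current seats + 1).
Priorities: F 72574.750, G 80733.900, E 88504.000, C 81428.636, A 75102.000, B 71413.000.
Highest priority: E.

E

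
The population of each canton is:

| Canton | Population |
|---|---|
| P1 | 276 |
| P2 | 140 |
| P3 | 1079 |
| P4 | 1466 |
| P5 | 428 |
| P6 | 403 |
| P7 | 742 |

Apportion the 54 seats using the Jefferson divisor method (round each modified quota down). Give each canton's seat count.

Standard divisor 4534/54 ≈ 83.963; standard quotas: P1 3.287, P2 1.667, P3 12.851, P4 17.460, P5 5.097, P6 4.800, P7 8.837.
Rounding down gives 3, 1, 12, 17, 5, 4, 8 = 50 seats, so the divisor must be adjusted.
With modified divisor 80: modified quotas P1 3.450, P2 1.750, P3 13.488, P4 18.325, P5 5.350, P6 5.037, P7 9.275.
Rounding down: P1 3, P2 1, P3 13, P4 18, P5 5, P6 5, P7 9 (total 54).

P1 3, P2 1, P3 13, P4 18, P5 5, P6 5, P7 9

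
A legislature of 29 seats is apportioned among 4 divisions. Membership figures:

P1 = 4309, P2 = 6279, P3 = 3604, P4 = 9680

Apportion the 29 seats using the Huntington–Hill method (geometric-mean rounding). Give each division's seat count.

With divisor 822: modified quotas P1 5.242, P2 7.639, P3 4.384, P4 11.776.
Geometric-mean thresholds: P1 √(5·6)=5.477, P2 √(7·8)=7.483, P3 √(4·5)=4.472, P4 √(11·12)=11.489.
Each quota rounded against its threshold gives P1 5, P2 8, P3 4, P4 12 (total 29).

P1: 5; P2: 8; P3: 4; P4: 12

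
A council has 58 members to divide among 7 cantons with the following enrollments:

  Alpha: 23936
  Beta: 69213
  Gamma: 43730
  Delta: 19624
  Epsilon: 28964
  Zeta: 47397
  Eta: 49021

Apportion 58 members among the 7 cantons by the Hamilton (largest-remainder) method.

Alpha: 5, Beta: 14, Gamma: 9, Delta: 4, Epsilon: 6, Zeta: 10, Eta: 10

The standard divisor is 281885/58 ≈ 4860.086.
Standard quotas: Alpha 4.9250, Beta 14.2411, Gamma 8.9978, Delta 4.0378, Epsilon 5.9596, Zeta 9.7523, Eta 10.0864.
Lower quotas: Alpha 4, Beta 14, Gamma 8, Delta 4, Epsilon 5, Zeta 9, Eta 10 (sum 54, leaving 4 seats).
Remainders in descending order: Gamma 0.9978, Epsilon 0.9596, Alpha 0.9250, Zeta 0.7523, Beta 0.2411, Eta 0.0864, Delta 0.0378.
The surplus seats go to Gamma, Epsilon, Alpha, Zeta.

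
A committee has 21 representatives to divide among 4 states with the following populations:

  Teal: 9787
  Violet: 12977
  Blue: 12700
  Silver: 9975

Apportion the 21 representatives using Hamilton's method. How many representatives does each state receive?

Teal 4, Violet 6, Blue 6, Silver 5

Total 45439; standard divisor 45439/21 ≈ 2163.762.
Standard quotas: Teal 4.5231, Violet 5.9974, Blue 5.8694, Silver 4.6100.
Lower quotas: Teal 4, Violet 5, Blue 5, Silver 4 (sum 18, leaving 3 seats).
Remainders in descending order: Violet 0.9974, Blue 0.8694, Silver 0.6100, Teal 0.5231.
Largest remainders: Violet, Blue, Silver receive the extra seats.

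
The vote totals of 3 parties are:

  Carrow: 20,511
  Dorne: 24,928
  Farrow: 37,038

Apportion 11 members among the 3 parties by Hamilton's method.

Carrow=3, Dorne=3, Farrow=5

Total 82477; standard divisor 82477/11 ≈ 7497.909.
Standard quotas: Carrow 2.7356, Dorne 3.3247, Farrow 4.9398.
Lower quotas: Carrow 2, Dorne 3, Farrow 4 (sum 9, leaving 2 seats).
Remainders in descending order: Farrow 0.9398, Carrow 0.7356, Dorne 0.3247.
Largest remainders: Farrow, Carrow receive the extra seats.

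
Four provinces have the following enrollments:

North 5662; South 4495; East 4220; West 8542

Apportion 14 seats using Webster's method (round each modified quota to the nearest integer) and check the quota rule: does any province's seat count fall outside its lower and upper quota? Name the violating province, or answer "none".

none

Standard quotas: North 3.459, South 2.746, East 2.578, West 5.218.
Webster allocation: North 3, South 3, East 3, West 5.
Every allocation lies between the lower and upper quota.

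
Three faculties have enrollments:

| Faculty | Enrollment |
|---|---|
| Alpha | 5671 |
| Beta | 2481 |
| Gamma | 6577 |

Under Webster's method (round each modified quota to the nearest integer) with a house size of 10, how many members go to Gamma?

4

Standard divisor 14729/10 ≈ 1472.9; standard quotas: Alpha 3.850, Beta 1.684, Gamma 4.465.
Rounding to the nearest integer gives Alpha 4, Beta 2, Gamma 4 — total 10, matching the house size, so no adjustment is needed.
Gamma receives 4.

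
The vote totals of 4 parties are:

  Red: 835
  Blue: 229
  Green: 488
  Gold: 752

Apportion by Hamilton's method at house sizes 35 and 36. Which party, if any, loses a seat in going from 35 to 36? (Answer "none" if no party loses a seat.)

At 35 seats: Red 13, Blue 4, Green 7, Gold 11.
At 36 seats: Red 13, Blue 3, Green 8, Gold 12.
Blue drops from 4 to 3.

Blue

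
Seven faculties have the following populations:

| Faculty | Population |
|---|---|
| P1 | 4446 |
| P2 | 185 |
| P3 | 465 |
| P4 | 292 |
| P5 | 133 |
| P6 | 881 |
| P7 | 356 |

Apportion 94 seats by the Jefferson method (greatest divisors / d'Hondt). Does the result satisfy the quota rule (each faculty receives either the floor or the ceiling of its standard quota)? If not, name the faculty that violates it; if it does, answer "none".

P1

Standard quotas: P1 61.841, P2 2.573, P3 6.468, P4 4.062, P5 1.850, P6 12.254, P7 4.952.
Jefferson allocation: P1 64, P2 2, P3 6, P4 4, P5 1, P6 12, P7 5.
P1 has quota 61.841 (lower 61, upper 62) but receives 64 — outside the quota interval.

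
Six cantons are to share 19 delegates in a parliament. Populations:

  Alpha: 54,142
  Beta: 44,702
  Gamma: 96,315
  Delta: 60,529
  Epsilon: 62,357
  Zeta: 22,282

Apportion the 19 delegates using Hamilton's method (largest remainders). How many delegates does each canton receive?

Alpha: 3; Beta: 3; Gamma: 5; Delta: 3; Epsilon: 4; Zeta: 1

Total 340327; standard divisor 340327/19 ≈ 17911.947.
Standard quotas: Alpha 3.0227, Beta 2.4957, Gamma 5.3771, Delta 3.3793, Epsilon 3.4813, Zeta 1.2440.
Lower quotas: Alpha 3, Beta 2, Gamma 5, Delta 3, Epsilon 3, Zeta 1 (sum 17, leaving 2 seats).
Remainders in descending order: Beta 0.4957, Epsilon 0.4813, Delta 0.3793, Gamma 0.3771, Zeta 0.2440, Alpha 0.0227.
Largest remainders: Beta, Epsilon receive the extra seats.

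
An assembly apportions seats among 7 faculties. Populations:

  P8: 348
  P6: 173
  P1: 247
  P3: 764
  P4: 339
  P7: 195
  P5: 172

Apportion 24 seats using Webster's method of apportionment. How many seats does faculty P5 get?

2

Standard divisor 2238/24 ≈ 93.25; standard quotas: P8 3.732, P6 1.855, P1 2.649, P3 8.193, P4 3.635, P7 2.091, P5 1.845.
Rounding to the nearest integer gives 4, 2, 3, 8, 4, 2, 2 = 25 seats, so the divisor must be adjusted.
With modified divisor 98: modified quotas P8 3.551, P6 1.765, P1 2.520, P3 7.796, P4 3.459, P7 1.990, P5 1.755.
Rounding to the nearest integer: P8 4, P6 2, P1 3, P3 8, P4 3, P7 2, P5 2 (total 24).
P5 receives 2.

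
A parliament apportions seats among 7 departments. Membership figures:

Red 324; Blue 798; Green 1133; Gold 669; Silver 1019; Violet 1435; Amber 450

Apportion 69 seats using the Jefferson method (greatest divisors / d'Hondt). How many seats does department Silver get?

Standard divisor 5828/69 ≈ 84.464; standard quotas: Red 3.836, Blue 9.448, Green 13.414, Gold 7.921, Silver 12.064, Violet 16.990, Amber 5.328.
Rounding down gives 3, 9, 13, 7, 12, 16, 5 = 65 seats, so the divisor must be adjusted.
With modified divisor 80: modified quotas Red 4.050, Blue 9.975, Green 14.162, Gold 8.363, Silver 12.738, Violet 17.938, Amber 5.625.
Rounding down: Red 4, Blue 9, Green 14, Gold 8, Silver 12, Violet 17, Amber 5 (total 69).
Silver receives 12.

12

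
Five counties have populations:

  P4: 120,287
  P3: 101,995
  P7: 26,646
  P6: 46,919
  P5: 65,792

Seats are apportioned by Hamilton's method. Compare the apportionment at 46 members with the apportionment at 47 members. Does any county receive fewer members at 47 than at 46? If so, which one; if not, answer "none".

P7

At 46 seats: P4 15, P3 13, P7 4, P6 6, P5 8.
At 47 seats: P4 16, P3 13, P7 3, P6 6, P5 9.
P7 drops from 4 to 3.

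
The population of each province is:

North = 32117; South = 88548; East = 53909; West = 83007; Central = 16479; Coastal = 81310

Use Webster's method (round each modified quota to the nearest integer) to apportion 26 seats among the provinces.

Standard divisor 355370/26 ≈ 13668.077; standard quotas: North 2.350, South 6.478, East 3.944, West 6.073, Central 1.206, Coastal 5.949.
Rounding to the nearest integer gives 2, 6, 4, 6, 1, 6 = 25 seats, so the divisor must be adjusted.
With modified divisor 13200: modified quotas North 2.433, South 6.708, East 4.084, West 6.288, Central 1.248, Coastal 6.160.
Rounding to the nearest integer: North 2, South 7, East 4, West 6, Central 1, Coastal 6 (total 26).

North 2, South 7, East 4, West 6, Central 1, Coastal 6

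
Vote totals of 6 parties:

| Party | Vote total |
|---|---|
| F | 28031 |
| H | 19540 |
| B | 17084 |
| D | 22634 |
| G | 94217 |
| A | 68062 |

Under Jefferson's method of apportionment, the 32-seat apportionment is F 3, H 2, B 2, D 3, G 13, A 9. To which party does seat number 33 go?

F

Priority for the next seat is population ÷ (current seats + 1).
Priorities: F 7007.750, H 6513.333, B 5694.667, D 5658.500, G 6729.786, A 6806.200.
Highest priority: F.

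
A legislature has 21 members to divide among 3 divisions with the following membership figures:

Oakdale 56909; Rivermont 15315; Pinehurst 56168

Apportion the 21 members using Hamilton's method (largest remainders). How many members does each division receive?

Oakdale 9, Rivermont 3, Pinehurst 9

Total 128392; standard divisor 128392/21 ≈ 6113.905.
Standard quotas: Oakdale 9.3081, Rivermont 2.5049, Pinehurst 9.1869.
Lower quotas: Oakdale 9, Rivermont 2, Pinehurst 9 (sum 20, leaving 1 seat).
Remainders in descending order: Rivermont 0.5049, Oakdale 0.3081, Pinehurst 0.1869.
Largest remainder: Rivermont receives the extra seat.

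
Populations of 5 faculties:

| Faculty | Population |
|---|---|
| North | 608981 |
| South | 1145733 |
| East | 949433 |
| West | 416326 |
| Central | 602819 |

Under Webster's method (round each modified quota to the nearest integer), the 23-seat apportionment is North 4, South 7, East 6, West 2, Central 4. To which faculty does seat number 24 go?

Priority for the next seat is population ÷ (current seats + 0.5).
Priorities: North 135329.111, South 152764.400, East 146066.615, West 166530.400, Central 133959.778.
Highest priority: West.

West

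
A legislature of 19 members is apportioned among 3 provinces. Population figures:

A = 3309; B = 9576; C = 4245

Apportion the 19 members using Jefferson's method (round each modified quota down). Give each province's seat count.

A 3; B 11; C 5

Standard divisor 17130/19 ≈ 901.579; standard quotas: A 3.670, B 10.621, C 4.708.
Rounding down gives 3, 10, 4 = 17 seats, so the divisor must be adjusted.
With modified divisor 840: modified quotas A 3.939, B 11.400, C 5.054.
Rounding down: A 3, B 11, C 5 (total 19).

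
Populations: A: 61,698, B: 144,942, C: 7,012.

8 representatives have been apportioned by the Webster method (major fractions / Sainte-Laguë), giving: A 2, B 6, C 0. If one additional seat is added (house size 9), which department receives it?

Priority for the next seat is population ÷ (current seats + 0.5).
Priorities: A 24679.200, B 22298.769, C 14024.000.
Highest priority: A.

A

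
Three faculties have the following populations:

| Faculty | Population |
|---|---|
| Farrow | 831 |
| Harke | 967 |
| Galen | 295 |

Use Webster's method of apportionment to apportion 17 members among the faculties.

Standard divisor 2093/17 ≈ 123.118; standard quotas: Farrow 6.750, Harke 7.854, Galen 2.396.
Rounding to the nearest integer gives Farrow 7, Harke 8, Galen 2 — total 17, matching the house size, so no adjustment is needed.

Farrow 7, Harke 8, Galen 2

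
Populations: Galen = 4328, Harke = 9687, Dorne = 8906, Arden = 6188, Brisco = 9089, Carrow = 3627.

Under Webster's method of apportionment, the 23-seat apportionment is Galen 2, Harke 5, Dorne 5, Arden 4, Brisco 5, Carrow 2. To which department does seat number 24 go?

Priority for the next seat is population ÷ (current seats + 0.5).
Priorities: Galen 1731.200, Harke 1761.273, Dorne 1619.273, Arden 1375.111, Brisco 1652.545, Carrow 1450.800.
Highest priority: Harke.

Harke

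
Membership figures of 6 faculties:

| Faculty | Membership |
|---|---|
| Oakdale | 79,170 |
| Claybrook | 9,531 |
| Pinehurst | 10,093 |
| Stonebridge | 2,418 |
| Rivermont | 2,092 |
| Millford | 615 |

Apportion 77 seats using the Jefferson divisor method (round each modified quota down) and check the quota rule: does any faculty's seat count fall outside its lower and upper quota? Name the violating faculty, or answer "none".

Standard quotas: Oakdale 58.662, Claybrook 7.062, Pinehurst 7.479, Stonebridge 1.792, Rivermont 1.550, Millford 0.456.
Jefferson allocation: Oakdale 61, Claybrook 7, Pinehurst 7, Stonebridge 1, Rivermont 1, Millford 0.
Oakdale has quota 58.662 (lower 58, upper 59) but receives 61 — outside the quota interval.

Oakdale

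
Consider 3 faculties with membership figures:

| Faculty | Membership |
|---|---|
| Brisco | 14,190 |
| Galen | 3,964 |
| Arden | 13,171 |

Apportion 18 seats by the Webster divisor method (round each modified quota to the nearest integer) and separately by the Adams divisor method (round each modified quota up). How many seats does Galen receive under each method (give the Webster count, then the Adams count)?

2 and 3

Webster: Brisco 8, Galen 2, Arden 8.
Adams: Brisco 8, Galen 3, Arden 7.
Galen gets 2 under Webster and 3 under Adams.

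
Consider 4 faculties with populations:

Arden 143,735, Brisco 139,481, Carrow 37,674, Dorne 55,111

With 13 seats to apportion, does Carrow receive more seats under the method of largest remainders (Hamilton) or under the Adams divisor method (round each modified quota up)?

Hamilton: Arden 5, Brisco 5, Carrow 1, Dorne 2.
Adams: Arden 5, Brisco 4, Carrow 2, Dorne 2.
Carrow gets 1 under Hamilton and 2 under Adams.

Adams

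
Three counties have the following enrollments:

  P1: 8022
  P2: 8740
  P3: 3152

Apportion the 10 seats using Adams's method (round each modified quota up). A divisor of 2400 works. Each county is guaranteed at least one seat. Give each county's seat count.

With modified divisor 2400: modified quotas P1 3.342, P2 3.642, P3 1.313.
Rounding up: P1 4, P2 4, P3 2 (total 10).

P1 4, P2 4, P3 2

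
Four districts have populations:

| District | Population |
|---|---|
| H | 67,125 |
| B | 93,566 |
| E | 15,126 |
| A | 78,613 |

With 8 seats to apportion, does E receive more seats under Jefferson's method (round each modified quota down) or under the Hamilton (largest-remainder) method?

Jefferson: H 2, B 3, E 0, A 3.
Hamilton: H 2, B 3, E 1, A 2.
E gets 0 under Jefferson and 1 under Hamilton.

Hamilton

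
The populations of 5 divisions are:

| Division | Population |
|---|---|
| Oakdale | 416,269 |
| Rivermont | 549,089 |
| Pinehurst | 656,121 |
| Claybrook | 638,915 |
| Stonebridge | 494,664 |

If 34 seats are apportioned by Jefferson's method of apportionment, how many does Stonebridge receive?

Standard divisor 2755058/34 ≈ 81031.118; standard quotas: Oakdale 5.137, Rivermont 6.776, Pinehurst 8.097, Claybrook 7.885, Stonebridge 6.105.
Rounding down gives 5, 6, 8, 7, 6 = 32 seats, so the divisor must be adjusted.
With modified divisor 75700: modified quotas Oakdale 5.499, Rivermont 7.253, Pinehurst 8.667, Claybrook 8.440, Stonebridge 6.535.
Rounding down: Oakdale 5, Rivermont 7, Pinehurst 8, Claybrook 8, Stonebridge 6 (total 34).
Stonebridge receives 6.

6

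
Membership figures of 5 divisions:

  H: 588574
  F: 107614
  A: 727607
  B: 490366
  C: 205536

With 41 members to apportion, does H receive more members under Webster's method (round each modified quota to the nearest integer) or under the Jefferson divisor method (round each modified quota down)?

Webster: H 11, F 2, A 14, B 10, C 4.
Jefferson: H 12, F 2, A 14, B 9, C 4.
H gets 11 under Webster and 12 under Jefferson.

Jefferson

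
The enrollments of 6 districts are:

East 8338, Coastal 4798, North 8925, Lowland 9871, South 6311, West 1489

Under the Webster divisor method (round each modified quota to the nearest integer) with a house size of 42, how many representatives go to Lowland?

Standard divisor 39732/42 ≈ 946; standard quotas: East 8.814, Coastal 5.072, North 9.434, Lowland 10.434, South 6.671, West 1.574.
Rounding to the nearest integer gives East 9, Coastal 5, North 9, Lowland 10, South 7, West 2 — total 42, matching the house size, so no adjustment is needed.
Lowland receives 10.

10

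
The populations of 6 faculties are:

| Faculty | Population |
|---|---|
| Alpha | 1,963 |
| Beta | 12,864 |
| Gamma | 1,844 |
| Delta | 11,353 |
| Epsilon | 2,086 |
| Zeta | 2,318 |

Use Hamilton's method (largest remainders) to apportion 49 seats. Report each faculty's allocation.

The standard divisor is 32428/49 ≈ 661.796.
Standard quotas: Alpha 2.9662, Beta 19.4380, Gamma 2.7864, Delta 17.1548, Epsilon 3.1520, Zeta 3.5026.
Lower quotas: Alpha 2, Beta 19, Gamma 2, Delta 17, Epsilon 3, Zeta 3 (sum 46, leaving 3 seats).
Remainders in descending order: Alpha 0.9662, Gamma 0.7864, Zeta 0.5026, Beta 0.4380, Delta 0.1548, Epsilon 0.1520.
The surplus seats go to Alpha, Gamma, Zeta.

Alpha 3; Beta 19; Gamma 3; Delta 17; Epsilon 3; Zeta 4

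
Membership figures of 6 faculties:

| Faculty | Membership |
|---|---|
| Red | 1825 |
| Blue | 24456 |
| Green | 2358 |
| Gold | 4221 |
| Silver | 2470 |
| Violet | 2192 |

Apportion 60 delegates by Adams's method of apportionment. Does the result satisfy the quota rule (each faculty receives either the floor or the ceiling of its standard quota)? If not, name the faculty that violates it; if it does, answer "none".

Blue

Standard quotas: Red 2.918, Blue 39.107, Green 3.771, Gold 6.750, Silver 3.950, Violet 3.505.
Adams allocation: Red 3, Blue 38, Green 4, Gold 7, Silver 4, Violet 4.
Blue has quota 39.107 (lower 39, upper 40) but receives 38 — outside the quota interval.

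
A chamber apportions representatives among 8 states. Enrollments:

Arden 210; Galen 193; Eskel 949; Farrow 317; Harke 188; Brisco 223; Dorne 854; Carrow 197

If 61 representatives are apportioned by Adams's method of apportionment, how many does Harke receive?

4

Standard divisor 3131/61 ≈ 51.328; standard quotas: Arden 4.091, Galen 3.760, Eskel 18.489, Farrow 6.176, Harke 3.663, Brisco 4.345, Dorne 16.638, Carrow 3.838.
Rounding up gives 5, 4, 19, 7, 4, 5, 17, 4 = 65 seats, so the divisor must be adjusted.
With modified divisor 55: modified quotas Arden 3.818, Galen 3.509, Eskel 17.255, Farrow 5.764, Harke 3.418, Brisco 4.055, Dorne 15.527, Carrow 3.582.
Rounding up: Arden 4, Galen 4, Eskel 18, Farrow 6, Harke 4, Brisco 5, Dorne 16, Carrow 4 (total 61).
Harke receives 4.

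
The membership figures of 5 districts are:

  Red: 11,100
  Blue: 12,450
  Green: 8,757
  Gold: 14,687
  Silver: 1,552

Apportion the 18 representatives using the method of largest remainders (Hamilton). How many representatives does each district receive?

Total 48546; standard divisor 48546/18 = 2697.
Standard quotas: Red 4.1157, Blue 4.6162, Green 3.2469, Gold 5.4457, Silver 0.5755.
Lower quotas: Red 4, Blue 4, Green 3, Gold 5, Silver 0 (sum 16, leaving 2 seats).
Remainders in descending order: Blue 0.6162, Silver 0.5755, Gold 0.4457, Green 0.2469, Red 0.1157.
Largest remainders: Blue, Silver receive the extra seats.

Red 4, Blue 5, Green 3, Gold 5, Silver 1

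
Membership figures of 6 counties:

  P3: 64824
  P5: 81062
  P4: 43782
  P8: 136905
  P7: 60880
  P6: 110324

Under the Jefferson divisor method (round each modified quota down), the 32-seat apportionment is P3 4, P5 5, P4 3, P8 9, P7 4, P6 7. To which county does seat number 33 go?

P6

Priority for the next seat is population ÷ (current seats + 1).
Priorities: P3 12964.800, P5 13510.333, P4 10945.500, P8 13690.500, P7 12176.000, P6 13790.500.
Highest priority: P6.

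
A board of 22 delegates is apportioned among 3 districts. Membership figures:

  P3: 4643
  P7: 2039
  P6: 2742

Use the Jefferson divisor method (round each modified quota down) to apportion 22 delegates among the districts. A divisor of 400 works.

With modified divisor 400: modified quotas P3 11.607, P7 5.098, P6 6.855.
Rounding down: P3 11, P7 5, P6 6 (total 22).

P3=11, P7=5, P6=6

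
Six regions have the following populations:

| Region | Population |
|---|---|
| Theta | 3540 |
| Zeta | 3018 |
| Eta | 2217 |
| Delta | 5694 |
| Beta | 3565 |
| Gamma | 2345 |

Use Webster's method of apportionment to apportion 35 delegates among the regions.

Theta: 6, Zeta: 5, Eta: 4, Delta: 10, Beta: 6, Gamma: 4

Standard divisor 20379/35 ≈ 582.257; standard quotas: Theta 6.080, Zeta 5.183, Eta 3.808, Delta 9.779, Beta 6.123, Gamma 4.027.
Rounding to the nearest integer gives Theta 6, Zeta 5, Eta 4, Delta 10, Beta 6, Gamma 4 — total 35, matching the house size, so no adjustment is needed.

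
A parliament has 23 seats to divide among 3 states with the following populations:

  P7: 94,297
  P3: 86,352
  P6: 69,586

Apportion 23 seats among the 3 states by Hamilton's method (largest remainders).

The standard divisor is 250235/23 ≈ 10879.783.
Standard quotas: P7 8.6672, P3 7.9369, P6 6.3959.
Lower quotas: P7 8, P3 7, P6 6 (sum 21, leaving 2 seats).
Remainders in descending order: P3 0.9369, P7 0.6672, P6 0.3959.
Largest remainders: P3, P7 receive the extra seats.

P7=9; P3=8; P6=6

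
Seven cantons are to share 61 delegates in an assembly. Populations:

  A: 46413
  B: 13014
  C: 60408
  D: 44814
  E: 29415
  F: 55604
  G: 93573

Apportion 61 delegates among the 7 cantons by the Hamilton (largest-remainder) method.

Standard divisor: 343241 ÷ 61 ≈ 5626.902.
Standard quotas: A 8.2484, B 2.3128, C 10.7356, D 7.9642, E 5.2276, F 9.8818, G 16.6296.
Lower quotas: A 8, B 2, C 10, D 7, E 5, F 9, G 16 (sum 57, leaving 4 seats).
Remainders in descending order: D 0.9642, F 0.8818, C 0.7356, G 0.6296, B 0.3128, A 0.2484, E 0.2276.
The surplus seats go to D, F, C, G.

A 8; B 2; C 11; D 8; E 5; F 10; G 17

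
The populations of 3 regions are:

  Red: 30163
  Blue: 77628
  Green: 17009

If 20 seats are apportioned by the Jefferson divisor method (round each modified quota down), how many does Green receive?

Standard divisor 124800/20 ≈ 6240; standard quotas: Red 4.834, Blue 12.440, Green 2.726.
Rounding down gives 4, 12, 2 = 18 seats, so the divisor must be adjusted.
With modified divisor 5800: modified quotas Red 5.201, Blue 13.384, Green 2.933.
Rounding down: Red 5, Blue 13, Green 2 (total 20).
Green receives 2.

2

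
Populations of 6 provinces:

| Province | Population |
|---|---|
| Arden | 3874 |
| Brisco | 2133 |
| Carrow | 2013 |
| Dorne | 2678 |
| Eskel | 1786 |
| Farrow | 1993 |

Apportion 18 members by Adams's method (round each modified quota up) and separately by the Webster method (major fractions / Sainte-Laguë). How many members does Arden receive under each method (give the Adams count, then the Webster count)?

4 and 5

Adams: Arden 4, Brisco 3, Carrow 3, Dorne 3, Eskel 2, Farrow 3.
Webster: Arden 5, Brisco 3, Carrow 3, Dorne 3, Eskel 2, Farrow 2.
Arden gets 4 under Adams and 5 under Webster.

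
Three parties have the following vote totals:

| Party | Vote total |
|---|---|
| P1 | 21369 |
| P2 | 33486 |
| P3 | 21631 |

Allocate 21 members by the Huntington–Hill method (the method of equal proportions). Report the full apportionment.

With divisor 3716: modified quotas P1 5.751, P2 9.011, P3 5.821.
Geometric-mean thresholds: P1 √(5·6)=5.477, P2 √(9·10)=9.487, P3 √(5·6)=5.477.
Each quota rounded against its threshold gives P1 6, P2 9, P3 6 (total 21).

P1=6, P2=9, P3=6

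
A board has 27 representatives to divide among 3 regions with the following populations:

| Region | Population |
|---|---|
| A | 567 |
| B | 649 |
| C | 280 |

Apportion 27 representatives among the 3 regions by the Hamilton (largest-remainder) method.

A 10, B 12, C 5

Total 1496; standard divisor 1496/27 ≈ 55.407.
Standard quotas: A 10.233, B 11.713, C 5.053.
Lower quotas: A 10, B 11, C 5 (sum 26, leaving 1 seat).
Remainders in descending order: B 0.713, A 0.233, C 0.053.
The surplus seat goes to B.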